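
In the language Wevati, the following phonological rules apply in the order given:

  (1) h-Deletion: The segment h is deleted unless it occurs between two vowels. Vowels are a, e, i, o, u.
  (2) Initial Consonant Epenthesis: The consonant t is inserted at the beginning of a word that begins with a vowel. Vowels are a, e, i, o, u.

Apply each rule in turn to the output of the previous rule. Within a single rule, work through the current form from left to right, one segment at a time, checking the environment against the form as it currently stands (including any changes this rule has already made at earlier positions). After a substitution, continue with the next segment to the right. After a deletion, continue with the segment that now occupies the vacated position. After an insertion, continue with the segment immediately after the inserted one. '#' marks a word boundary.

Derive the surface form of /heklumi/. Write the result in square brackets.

(1) h-Deletion: [heklumi] → [eklumi]
(2) Initial Consonant Epenthesis: [eklumi] → [teklumi]

[teklumi]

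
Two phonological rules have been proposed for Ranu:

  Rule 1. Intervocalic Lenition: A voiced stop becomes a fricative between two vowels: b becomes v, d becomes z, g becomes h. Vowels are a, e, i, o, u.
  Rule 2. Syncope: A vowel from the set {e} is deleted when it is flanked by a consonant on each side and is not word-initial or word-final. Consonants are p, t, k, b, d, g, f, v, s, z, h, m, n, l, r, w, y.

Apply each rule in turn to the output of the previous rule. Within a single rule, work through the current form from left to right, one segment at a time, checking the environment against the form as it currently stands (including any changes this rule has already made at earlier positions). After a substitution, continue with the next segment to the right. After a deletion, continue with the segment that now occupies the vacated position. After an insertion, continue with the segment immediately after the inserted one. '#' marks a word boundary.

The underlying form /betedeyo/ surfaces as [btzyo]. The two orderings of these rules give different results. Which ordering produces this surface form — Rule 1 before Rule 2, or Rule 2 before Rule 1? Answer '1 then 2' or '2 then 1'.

Order 1 then 2:
  1 Intervocalic Lenition: [betedeyo] → [betezeyo]
  2 Syncope: [betezeyo] → [btzyo]
  result: [btzyo]
Order 2 then 1:
  2 Syncope: [betedeyo] → [btdyo]
  1 Intervocalic Lenition: no change — [btdyo]
  result: [btdyo]

1 then 2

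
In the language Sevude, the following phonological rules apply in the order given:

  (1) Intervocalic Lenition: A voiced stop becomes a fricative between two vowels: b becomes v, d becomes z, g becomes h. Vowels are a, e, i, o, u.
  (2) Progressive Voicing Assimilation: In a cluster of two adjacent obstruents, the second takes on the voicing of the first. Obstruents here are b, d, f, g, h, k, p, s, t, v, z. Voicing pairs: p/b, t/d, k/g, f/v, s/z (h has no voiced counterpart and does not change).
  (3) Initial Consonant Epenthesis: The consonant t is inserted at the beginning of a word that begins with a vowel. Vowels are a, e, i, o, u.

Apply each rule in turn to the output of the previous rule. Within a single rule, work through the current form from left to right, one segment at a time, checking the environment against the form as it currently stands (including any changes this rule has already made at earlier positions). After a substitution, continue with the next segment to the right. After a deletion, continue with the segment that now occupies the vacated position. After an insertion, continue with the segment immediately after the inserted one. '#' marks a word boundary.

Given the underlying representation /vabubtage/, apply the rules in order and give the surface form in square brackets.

(1) Intervocalic Lenition: [vabubtage] → [vavubtahe]
(2) Progressive Voicing Assimilation: [vavubtahe] → [vavubdahe]
(3) Initial Consonant Epenthesis: no change — [vavubdahe]

[vavubdahe]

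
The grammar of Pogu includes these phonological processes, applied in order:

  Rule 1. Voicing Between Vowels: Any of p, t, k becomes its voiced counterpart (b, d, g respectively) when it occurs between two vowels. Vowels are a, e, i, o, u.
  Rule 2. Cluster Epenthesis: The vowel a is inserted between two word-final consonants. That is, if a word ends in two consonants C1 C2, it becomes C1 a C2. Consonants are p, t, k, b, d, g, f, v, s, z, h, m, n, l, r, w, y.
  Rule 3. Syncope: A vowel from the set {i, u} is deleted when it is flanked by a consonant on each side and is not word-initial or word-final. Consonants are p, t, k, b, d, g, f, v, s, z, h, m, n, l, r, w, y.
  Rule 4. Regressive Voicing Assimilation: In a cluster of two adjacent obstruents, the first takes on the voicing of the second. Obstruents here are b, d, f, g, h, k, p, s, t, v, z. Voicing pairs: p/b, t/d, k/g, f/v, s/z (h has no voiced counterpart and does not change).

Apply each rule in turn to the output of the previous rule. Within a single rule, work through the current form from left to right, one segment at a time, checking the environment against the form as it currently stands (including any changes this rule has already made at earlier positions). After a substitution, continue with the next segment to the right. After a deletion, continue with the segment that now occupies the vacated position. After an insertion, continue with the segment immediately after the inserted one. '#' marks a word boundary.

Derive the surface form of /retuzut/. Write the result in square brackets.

[redst]

Rule 1 Voicing Between Vowels: [retuzut] → [reduzut]
Rule 2 Cluster Epenthesis: no change — [reduzut]
Rule 3 Syncope: [reduzut] → [redzt]
Rule 4 Regressive Voicing Assimilation: [redzt] → [redst]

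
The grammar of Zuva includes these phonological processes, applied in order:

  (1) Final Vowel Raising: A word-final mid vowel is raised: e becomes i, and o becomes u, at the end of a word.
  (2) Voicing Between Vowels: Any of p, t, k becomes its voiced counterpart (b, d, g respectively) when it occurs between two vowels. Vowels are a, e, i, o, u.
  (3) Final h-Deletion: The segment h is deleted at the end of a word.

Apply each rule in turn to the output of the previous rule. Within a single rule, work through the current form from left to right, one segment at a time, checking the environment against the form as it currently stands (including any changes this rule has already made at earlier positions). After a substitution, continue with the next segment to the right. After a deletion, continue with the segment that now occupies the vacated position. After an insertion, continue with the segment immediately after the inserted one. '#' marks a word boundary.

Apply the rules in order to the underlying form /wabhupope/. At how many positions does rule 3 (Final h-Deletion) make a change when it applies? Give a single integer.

(1) Final Vowel Raising: [wabhupope] → [wabhupopi]
(2) Voicing Between Vowels: [wabhupopi] → [wabhubobi]
(3) Final h-Deletion: no change — [wabhubobi]
Rule 3 changed 0 position(s).

0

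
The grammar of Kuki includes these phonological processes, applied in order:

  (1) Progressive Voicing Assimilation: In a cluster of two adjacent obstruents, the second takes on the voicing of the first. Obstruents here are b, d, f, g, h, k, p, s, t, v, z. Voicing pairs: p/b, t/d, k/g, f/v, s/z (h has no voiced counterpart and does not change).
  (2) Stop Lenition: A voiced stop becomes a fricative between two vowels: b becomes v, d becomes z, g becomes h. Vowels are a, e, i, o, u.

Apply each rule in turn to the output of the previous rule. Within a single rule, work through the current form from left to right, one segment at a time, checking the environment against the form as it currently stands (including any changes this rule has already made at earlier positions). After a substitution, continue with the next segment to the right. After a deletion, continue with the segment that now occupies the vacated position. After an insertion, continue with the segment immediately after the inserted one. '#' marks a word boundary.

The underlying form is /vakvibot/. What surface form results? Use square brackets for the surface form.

(1) Progressive Voicing Assimilation: [vakvibot] → [vakfibot]
(2) Stop Lenition: [vakfibot] → [vakfivot]

[vakfivot]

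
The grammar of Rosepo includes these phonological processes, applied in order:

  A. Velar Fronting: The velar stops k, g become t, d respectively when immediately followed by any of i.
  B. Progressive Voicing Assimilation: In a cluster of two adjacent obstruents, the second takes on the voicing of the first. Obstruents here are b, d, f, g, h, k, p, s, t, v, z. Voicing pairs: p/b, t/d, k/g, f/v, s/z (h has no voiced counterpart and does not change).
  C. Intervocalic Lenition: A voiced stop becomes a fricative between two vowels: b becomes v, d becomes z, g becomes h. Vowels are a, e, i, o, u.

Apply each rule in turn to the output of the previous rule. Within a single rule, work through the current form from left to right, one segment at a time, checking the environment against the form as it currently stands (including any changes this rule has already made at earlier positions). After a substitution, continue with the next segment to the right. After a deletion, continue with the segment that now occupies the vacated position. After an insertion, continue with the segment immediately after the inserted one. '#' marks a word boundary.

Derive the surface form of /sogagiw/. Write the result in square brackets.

[sohaziw]

A Velar Fronting: [sogagiw] → [sogadiw]
B Progressive Voicing Assimilation: no change — [sogadiw]
C Intervocalic Lenition: [sogadiw] → [sohaziw]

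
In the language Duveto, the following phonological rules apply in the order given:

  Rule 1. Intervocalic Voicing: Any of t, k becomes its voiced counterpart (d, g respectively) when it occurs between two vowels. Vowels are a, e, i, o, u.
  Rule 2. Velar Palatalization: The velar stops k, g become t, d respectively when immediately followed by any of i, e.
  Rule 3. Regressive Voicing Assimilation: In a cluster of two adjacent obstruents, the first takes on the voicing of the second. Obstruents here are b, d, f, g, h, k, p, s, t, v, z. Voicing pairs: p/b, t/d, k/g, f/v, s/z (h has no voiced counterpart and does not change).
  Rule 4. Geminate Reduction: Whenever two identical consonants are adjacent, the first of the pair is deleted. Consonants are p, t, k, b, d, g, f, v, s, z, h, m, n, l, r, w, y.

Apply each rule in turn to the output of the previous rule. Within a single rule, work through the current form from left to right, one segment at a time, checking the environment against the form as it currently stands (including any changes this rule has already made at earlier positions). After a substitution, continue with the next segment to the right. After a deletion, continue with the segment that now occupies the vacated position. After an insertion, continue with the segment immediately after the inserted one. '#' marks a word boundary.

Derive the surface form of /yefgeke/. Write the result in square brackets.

Rule 1 Intervocalic Voicing: [yefgeke] → [yefgege]
Rule 2 Velar Palatalization: [yefgege] → [yefdede]
Rule 3 Regressive Voicing Assimilation: [yefdede] → [yevdede]
Rule 4 Geminate Reduction: no change — [yevdede]

[yevdede]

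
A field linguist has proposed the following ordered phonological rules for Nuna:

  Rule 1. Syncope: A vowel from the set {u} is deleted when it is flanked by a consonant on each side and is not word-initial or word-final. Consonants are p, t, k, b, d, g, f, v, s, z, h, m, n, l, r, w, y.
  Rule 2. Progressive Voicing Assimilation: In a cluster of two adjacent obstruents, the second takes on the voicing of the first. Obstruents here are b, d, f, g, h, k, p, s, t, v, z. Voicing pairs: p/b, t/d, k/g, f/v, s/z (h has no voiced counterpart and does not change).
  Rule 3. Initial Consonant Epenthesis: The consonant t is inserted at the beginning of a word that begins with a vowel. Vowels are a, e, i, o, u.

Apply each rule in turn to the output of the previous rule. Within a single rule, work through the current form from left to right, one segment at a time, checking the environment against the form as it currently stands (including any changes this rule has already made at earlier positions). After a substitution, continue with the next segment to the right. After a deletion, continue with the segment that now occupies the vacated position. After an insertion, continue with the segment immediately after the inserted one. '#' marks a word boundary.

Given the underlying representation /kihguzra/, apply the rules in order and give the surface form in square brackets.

[kihksra]

Rule 1 Syncope: [kihguzra] → [kihgzra]
Rule 2 Progressive Voicing Assimilation: [kihgzra] → [kihksra]
Rule 3 Initial Consonant Epenthesis: no change — [kihksra]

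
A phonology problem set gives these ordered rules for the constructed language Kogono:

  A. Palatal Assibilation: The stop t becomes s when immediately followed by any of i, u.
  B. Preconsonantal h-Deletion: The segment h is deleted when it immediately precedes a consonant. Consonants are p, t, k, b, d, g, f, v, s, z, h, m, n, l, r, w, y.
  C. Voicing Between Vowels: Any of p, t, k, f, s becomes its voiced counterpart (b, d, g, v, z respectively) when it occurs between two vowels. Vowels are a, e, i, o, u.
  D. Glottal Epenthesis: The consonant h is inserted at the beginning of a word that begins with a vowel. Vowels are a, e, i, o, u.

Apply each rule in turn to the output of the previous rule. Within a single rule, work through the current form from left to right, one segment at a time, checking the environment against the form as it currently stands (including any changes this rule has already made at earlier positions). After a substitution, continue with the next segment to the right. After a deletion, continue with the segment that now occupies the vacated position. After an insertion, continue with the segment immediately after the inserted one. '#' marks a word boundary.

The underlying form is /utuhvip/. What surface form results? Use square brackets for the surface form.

[huzuvip]

A Palatal Assibilation: [utuhvip] → [usuhvip]
B Preconsonantal h-Deletion: [usuhvip] → [usuvip]
C Voicing Between Vowels: [usuvip] → [uzuvip]
D Glottal Epenthesis: [uzuvip] → [huzuvip]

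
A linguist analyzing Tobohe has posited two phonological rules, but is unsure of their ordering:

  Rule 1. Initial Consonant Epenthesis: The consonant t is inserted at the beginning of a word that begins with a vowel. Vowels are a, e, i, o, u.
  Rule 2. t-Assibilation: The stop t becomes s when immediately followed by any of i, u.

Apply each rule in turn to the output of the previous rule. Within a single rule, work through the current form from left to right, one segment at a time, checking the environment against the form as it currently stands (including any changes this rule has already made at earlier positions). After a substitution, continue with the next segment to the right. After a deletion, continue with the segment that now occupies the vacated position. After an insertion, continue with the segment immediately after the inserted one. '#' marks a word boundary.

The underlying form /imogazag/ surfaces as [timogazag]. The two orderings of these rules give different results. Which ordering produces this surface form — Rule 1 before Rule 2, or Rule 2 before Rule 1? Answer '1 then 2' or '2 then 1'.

2 then 1

Order 1 then 2:
  1 Initial Consonant Epenthesis: [imogazag] → [timogazag]
  2 t-Assibilation: [timogazag] → [simogazag]
  result: [simogazag]
Order 2 then 1:
  2 t-Assibilation: no change — [imogazag]
  1 Initial Consonant Epenthesis: [imogazag] → [timogazag]
  result: [timogazag]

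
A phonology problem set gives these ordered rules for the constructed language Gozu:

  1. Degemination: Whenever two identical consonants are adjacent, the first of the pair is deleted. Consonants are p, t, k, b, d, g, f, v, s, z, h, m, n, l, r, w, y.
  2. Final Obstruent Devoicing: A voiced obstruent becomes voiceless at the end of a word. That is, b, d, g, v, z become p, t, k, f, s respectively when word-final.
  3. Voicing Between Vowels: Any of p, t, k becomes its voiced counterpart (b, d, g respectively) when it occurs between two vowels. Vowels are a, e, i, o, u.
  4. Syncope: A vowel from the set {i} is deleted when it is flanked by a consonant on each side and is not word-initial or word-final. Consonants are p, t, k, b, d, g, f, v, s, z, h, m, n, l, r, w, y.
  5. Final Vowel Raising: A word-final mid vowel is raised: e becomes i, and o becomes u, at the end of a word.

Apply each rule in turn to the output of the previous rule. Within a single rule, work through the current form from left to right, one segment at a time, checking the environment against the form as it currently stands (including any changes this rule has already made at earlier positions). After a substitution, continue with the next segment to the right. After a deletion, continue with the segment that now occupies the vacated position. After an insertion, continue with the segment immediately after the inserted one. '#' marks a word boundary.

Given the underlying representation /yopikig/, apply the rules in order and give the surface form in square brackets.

[yobgk]

1 Degemination: no change — [yopikig]
2 Final Obstruent Devoicing: [yopikig] → [yopikik]
3 Voicing Between Vowels: [yopikik] → [yobigik]
4 Syncope: [yobigik] → [yobgk]
5 Final Vowel Raising: no change — [yobgk]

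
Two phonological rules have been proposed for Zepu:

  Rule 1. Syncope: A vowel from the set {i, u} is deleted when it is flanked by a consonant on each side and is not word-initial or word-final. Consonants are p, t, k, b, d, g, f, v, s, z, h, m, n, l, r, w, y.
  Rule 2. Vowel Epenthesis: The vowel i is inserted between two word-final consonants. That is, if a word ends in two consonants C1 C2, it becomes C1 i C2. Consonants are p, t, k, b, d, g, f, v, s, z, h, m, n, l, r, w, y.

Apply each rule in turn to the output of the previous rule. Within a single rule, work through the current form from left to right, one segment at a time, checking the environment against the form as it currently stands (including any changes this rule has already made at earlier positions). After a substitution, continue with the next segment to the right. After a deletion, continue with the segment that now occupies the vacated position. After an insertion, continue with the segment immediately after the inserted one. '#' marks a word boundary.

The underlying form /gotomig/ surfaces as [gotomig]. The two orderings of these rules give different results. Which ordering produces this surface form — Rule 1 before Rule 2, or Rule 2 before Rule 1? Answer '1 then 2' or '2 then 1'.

Order 1 then 2:
  1 Syncope: [gotomig] → [gotomg]
  2 Vowel Epenthesis: [gotomg] → [gotomig]
  result: [gotomig]
Order 2 then 1:
  2 Vowel Epenthesis: no change — [gotomig]
  1 Syncope: [gotomig] → [gotomg]
  result: [gotomg]

1 then 2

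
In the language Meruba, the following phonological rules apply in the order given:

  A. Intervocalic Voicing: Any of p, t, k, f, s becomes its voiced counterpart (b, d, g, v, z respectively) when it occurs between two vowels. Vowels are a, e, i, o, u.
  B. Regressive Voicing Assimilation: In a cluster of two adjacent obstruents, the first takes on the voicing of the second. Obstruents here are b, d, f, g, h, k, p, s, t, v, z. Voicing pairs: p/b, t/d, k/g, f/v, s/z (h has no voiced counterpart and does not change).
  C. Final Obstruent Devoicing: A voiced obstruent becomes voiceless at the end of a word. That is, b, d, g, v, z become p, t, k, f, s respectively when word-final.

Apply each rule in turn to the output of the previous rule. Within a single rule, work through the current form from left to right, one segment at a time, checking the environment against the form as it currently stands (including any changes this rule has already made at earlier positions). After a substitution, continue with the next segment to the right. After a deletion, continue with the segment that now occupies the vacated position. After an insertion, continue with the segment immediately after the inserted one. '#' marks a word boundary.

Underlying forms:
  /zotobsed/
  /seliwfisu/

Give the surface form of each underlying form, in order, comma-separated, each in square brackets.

[zodopset], [seliwfizu]

/zotobsed/:
  A Intervocalic Voicing: [zotobsed] → [zodobsed]
  B Regressive Voicing Assimilation: [zodobsed] → [zodopsed]
  C Final Obstruent Devoicing: [zodopsed] → [zodopset]
/seliwfisu/:
  A Intervocalic Voicing: [seliwfisu] → [seliwfizu]
  B Regressive Voicing Assimilation: no change — [seliwfizu]
  C Final Obstruent Devoicing: no change — [seliwfizu]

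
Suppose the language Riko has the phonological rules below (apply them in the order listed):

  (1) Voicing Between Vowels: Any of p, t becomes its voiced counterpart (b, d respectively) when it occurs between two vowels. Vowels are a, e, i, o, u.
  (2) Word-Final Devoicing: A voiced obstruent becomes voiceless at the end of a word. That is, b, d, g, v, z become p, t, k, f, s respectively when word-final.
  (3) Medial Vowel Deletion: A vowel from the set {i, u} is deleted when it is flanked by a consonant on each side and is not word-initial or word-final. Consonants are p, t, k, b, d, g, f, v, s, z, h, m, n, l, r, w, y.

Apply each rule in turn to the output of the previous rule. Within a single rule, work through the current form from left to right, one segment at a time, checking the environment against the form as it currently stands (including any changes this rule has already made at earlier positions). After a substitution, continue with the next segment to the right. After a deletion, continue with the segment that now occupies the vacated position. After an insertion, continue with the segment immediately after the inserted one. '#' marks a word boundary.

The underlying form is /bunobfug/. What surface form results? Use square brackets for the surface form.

[bnobfk]

(1) Voicing Between Vowels: no change — [bunobfug]
(2) Word-Final Devoicing: [bunobfug] → [bunobfuk]
(3) Medial Vowel Deletion: [bunobfuk] → [bnobfk]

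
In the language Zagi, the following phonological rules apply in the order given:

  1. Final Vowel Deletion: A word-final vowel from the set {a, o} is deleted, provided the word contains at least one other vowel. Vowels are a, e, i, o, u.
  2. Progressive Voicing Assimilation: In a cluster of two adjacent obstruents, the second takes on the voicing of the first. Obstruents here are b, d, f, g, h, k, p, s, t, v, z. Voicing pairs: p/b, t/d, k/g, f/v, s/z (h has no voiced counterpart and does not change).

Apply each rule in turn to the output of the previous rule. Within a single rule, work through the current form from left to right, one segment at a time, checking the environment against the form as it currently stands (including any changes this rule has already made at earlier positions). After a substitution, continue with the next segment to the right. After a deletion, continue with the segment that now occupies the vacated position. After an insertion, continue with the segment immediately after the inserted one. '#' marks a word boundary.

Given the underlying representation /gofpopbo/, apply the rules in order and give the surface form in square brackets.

[gofpopp]

1 Final Vowel Deletion: [gofpopbo] → [gofpopb]
2 Progressive Voicing Assimilation: [gofpopb] → [gofpopp]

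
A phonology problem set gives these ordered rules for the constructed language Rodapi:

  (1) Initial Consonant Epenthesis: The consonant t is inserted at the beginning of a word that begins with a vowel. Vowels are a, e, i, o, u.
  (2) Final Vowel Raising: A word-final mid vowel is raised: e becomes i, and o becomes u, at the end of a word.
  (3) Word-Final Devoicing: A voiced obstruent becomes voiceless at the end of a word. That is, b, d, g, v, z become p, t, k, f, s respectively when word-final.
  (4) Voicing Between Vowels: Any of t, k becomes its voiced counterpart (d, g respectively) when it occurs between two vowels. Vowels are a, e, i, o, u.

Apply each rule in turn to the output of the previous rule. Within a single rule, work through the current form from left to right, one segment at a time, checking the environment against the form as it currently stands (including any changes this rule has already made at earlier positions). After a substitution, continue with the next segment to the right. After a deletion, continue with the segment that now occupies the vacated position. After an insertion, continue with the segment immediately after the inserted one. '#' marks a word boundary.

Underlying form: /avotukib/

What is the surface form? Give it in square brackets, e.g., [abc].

(1) Initial Consonant Epenthesis: [avotukib] → [tavotukib]
(2) Final Vowel Raising: no change — [tavotukib]
(3) Word-Final Devoicing: [tavotukib] → [tavotukip]
(4) Voicing Between Vowels: [tavotukip] → [tavodugip]

[tavodugip]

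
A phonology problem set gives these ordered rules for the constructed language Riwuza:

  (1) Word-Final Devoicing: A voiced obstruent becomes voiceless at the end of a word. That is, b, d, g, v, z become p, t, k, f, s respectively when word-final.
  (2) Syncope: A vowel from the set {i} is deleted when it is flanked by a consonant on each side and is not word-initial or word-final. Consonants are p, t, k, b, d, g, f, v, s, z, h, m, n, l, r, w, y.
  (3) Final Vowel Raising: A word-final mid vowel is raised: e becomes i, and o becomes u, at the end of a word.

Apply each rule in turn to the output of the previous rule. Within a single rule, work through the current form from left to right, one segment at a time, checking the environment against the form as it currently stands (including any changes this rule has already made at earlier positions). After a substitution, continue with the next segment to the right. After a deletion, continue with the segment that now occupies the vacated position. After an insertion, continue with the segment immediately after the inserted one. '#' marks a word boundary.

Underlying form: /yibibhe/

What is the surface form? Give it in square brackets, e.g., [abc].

(1) Word-Final Devoicing: no change — [yibibhe]
(2) Syncope: [yibibhe] → [ybbhe]
(3) Final Vowel Raising: [ybbhe] → [ybbhi]

[ybbhi]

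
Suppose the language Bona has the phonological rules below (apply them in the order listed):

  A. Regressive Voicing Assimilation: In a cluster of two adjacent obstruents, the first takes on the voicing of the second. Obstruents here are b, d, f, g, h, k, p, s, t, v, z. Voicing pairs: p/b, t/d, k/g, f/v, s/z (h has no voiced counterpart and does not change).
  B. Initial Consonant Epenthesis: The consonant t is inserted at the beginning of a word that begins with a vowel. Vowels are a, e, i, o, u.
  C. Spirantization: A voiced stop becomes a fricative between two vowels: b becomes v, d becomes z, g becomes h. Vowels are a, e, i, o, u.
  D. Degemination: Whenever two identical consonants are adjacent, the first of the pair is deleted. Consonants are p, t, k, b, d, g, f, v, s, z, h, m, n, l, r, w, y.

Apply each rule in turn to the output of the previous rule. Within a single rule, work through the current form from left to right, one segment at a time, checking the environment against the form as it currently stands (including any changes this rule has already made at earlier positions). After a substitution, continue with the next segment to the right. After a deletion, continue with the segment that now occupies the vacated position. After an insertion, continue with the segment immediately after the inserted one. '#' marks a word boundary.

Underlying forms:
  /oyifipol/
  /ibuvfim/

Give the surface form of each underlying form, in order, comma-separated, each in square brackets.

[toyifipol], [tivufim]

/oyifipol/:
  A Regressive Voicing Assimilation: no change — [oyifipol]
  B Initial Consonant Epenthesis: [oyifipol] → [toyifipol]
  C Spirantization: no change — [toyifipol]
  D Degemination: no change — [toyifipol]
/ibuvfim/:
  A Regressive Voicing Assimilation: [ibuvfim] → [ibuffim]
  B Initial Consonant Epenthesis: [ibuffim] → [tibuffim]
  C Spirantization: [tibuffim] → [tivuffim]
  D Degemination: [tivuffim] → [tivufim]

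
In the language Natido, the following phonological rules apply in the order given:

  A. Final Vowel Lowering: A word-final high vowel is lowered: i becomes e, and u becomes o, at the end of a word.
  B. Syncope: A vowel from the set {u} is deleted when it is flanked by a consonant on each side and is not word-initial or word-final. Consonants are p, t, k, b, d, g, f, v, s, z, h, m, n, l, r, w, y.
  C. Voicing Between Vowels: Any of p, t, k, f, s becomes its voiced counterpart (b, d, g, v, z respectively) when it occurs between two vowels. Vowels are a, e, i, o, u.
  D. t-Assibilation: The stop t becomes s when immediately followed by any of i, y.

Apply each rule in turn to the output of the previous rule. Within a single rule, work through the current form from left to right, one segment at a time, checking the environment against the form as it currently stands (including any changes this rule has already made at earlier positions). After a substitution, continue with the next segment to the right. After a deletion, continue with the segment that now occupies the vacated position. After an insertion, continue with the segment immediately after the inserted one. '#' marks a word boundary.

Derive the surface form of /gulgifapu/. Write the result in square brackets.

[glgivabo]

A Final Vowel Lowering: [gulgifapu] → [gulgifapo]
B Syncope: [gulgifapo] → [glgifapo]
C Voicing Between Vowels: [glgifapo] → [glgivabo]
D t-Assibilation: no change — [glgivabo]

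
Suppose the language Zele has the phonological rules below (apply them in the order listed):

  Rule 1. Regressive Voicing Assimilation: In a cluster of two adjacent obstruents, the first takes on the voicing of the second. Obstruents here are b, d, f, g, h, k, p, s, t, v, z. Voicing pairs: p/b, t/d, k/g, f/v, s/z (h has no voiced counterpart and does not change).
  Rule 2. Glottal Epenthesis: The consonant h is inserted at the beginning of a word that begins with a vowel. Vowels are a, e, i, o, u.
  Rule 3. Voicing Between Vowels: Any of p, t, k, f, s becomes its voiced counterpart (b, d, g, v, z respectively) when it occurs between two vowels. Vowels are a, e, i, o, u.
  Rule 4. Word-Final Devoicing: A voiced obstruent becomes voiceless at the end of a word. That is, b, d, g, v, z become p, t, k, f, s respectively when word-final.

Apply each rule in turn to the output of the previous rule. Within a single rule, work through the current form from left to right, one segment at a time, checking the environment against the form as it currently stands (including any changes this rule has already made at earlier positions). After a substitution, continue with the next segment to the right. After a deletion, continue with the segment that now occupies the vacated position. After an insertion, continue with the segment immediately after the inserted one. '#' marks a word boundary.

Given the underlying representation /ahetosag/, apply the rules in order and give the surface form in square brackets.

Rule 1 Regressive Voicing Assimilation: no change — [ahetosag]
Rule 2 Glottal Epenthesis: [ahetosag] → [hahetosag]
Rule 3 Voicing Between Vowels: [hahetosag] → [hahedozag]
Rule 4 Word-Final Devoicing: [hahedozag] → [hahedozak]

[hahedozak]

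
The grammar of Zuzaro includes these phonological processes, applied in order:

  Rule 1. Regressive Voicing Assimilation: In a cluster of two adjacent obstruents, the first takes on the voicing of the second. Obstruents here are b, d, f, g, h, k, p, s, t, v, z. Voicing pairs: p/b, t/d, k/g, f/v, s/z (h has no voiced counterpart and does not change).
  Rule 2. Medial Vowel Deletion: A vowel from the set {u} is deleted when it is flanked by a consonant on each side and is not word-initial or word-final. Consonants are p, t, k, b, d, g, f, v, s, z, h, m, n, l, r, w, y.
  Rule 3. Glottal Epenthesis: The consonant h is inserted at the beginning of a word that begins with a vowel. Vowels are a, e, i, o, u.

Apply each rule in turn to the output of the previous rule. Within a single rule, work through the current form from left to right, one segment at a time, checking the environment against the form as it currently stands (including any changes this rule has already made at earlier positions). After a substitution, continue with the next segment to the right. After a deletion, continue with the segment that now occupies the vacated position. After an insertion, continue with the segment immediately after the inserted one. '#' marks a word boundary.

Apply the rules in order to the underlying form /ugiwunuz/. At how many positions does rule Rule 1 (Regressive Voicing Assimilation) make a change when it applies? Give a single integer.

Rule 1 Regressive Voicing Assimilation: no change — [ugiwunuz]
Rule 2 Medial Vowel Deletion: [ugiwunuz] → [ugiwnz]
Rule 3 Glottal Epenthesis: [ugiwnz] → [hugiwnz]
Rule Rule 1 changed 0 position(s).

0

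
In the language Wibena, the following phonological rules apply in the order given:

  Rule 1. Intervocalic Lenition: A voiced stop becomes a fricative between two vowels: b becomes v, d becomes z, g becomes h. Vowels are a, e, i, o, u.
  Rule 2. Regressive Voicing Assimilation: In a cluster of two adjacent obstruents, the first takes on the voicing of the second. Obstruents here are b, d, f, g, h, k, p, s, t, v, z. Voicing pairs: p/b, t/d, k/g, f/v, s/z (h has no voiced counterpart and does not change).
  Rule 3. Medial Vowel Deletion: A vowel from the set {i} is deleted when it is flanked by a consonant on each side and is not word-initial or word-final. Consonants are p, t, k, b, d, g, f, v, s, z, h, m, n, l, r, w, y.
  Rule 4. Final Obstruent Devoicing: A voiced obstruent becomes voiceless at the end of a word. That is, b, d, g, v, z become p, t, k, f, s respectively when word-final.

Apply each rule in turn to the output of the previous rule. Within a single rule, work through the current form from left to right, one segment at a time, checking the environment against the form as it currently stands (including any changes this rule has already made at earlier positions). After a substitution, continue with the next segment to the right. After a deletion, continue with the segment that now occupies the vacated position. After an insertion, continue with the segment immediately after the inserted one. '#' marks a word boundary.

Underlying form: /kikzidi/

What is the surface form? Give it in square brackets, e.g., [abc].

[kgzzi]

Rule 1 Intervocalic Lenition: [kikzidi] → [kikzizi]
Rule 2 Regressive Voicing Assimilation: [kikzizi] → [kigzizi]
Rule 3 Medial Vowel Deletion: [kigzizi] → [kgzzi]
Rule 4 Final Obstruent Devoicing: no change — [kgzzi]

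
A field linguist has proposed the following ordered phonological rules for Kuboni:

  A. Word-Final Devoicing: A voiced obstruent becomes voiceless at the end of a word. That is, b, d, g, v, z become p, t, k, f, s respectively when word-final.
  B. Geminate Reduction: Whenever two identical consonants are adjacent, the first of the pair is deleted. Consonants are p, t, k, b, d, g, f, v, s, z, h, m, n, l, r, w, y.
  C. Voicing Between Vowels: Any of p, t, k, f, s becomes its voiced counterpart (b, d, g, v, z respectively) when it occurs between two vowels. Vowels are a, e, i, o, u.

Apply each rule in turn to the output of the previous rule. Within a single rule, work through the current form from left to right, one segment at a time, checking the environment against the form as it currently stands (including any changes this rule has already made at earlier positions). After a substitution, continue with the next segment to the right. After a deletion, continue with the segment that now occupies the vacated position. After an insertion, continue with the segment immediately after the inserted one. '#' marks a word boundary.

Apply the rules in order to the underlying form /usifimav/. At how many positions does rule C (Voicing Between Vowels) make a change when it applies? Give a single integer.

A Word-Final Devoicing: [usifimav] → [usifimaf]
B Geminate Reduction: no change — [usifimaf]
C Voicing Between Vowels: [usifimaf] → [uzivimaf]
Rule C changed 2 position(s).

2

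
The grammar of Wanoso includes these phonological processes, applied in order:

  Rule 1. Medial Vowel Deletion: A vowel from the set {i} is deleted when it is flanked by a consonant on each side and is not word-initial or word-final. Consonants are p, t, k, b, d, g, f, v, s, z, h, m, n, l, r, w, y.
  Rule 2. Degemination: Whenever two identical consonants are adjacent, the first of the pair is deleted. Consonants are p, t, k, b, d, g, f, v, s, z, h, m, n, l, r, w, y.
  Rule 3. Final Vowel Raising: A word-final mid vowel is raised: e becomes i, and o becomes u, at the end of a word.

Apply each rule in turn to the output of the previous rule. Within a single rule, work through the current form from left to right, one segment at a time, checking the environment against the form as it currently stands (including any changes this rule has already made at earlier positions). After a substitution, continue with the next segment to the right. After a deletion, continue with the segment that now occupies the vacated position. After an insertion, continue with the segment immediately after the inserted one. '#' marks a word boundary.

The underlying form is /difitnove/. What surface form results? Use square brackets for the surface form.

[dftnovi]

Rule 1 Medial Vowel Deletion: [difitnove] → [dftnove]
Rule 2 Degemination: no change — [dftnove]
Rule 3 Final Vowel Raising: [dftnove] → [dftnovi]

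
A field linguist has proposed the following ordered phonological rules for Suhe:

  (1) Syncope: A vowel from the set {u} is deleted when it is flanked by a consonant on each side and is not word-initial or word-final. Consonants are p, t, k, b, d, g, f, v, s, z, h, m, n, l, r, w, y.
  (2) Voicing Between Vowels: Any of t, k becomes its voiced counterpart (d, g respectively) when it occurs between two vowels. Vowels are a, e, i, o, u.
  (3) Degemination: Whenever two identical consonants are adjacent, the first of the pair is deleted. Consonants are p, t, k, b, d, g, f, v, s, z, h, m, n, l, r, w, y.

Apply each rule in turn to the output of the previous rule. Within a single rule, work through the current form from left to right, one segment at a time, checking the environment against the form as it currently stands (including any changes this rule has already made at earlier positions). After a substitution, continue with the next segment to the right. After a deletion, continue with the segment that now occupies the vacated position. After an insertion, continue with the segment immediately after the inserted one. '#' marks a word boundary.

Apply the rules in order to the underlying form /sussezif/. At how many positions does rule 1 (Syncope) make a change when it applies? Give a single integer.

(1) Syncope: [sussezif] → [sssezif]
(2) Voicing Between Vowels: no change — [sssezif]
(3) Degemination: [sssezif] → [sezif]
Rule 1 changed 1 position(s).

1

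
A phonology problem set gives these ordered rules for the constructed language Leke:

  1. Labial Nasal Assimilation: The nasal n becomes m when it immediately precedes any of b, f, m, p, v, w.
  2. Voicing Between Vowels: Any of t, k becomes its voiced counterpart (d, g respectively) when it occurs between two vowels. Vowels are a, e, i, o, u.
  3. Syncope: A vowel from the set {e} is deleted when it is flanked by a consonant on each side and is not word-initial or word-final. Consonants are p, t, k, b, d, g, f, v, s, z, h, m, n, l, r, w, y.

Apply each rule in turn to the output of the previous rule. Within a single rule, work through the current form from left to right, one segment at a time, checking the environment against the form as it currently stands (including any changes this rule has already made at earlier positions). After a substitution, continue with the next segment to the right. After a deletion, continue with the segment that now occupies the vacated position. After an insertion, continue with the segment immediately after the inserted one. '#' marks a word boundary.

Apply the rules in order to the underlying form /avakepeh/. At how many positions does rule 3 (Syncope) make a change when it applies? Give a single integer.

2

1 Labial Nasal Assimilation: no change — [avakepeh]
2 Voicing Between Vowels: [avakepeh] → [avagepeh]
3 Syncope: [avagepeh] → [avagph]
Rule 3 changed 2 position(s).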